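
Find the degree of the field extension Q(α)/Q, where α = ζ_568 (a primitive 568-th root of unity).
[Q(α):Q] = 280

The minimal polynomial of ζ_568 over Q is the 568-th cyclotomic polynomial Φ_568(x), which is irreducible over Q and has degree φ(568) = 280. Hence [Q(α):Q] = φ(568) = 280.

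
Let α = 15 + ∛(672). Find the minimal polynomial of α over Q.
m_α(x) = x^3 - 45x^2 + 675x - 4047

Set β = α - 15 = ∛(672), so β^3 = 672. Then (α - 15)^3 - 672 = 0, i.e. α is a root of g(x) = (x - 15)^3 - 672 = x^3 - 45x^2 + 675x - 4047. Since g(x) = h(x - 15) where h(x) = x^3 - 672, and h is irreducible over Q (because 672 is not a perfect cube, so h has no rational root, and a monic cubic with no rational root is irreducible), g is also irreducible (irreducibility is preserved under the substitution x → x - 15). Hence m_α(x) = x^3 - 45x^2 + 675x - 4047.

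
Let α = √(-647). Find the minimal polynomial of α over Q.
m_α(x) = x^2 + 647

α satisfies α^2 + 647 = 0, so x^2 + 647 annihilates α. Since d = -647 is squarefree and ≠ 1, it is not a perfect square in Q, so x^2 + 647 has no rational root and is therefore irreducible over Q (a degree-2 polynomial over a field is irreducible iff it has no root). Hence m_α(x) = x^2 + 647.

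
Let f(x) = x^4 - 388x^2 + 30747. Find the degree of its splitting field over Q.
[K : Q] = 4

Solving the quadratic in x^2: x^2 = (388 ± √(388^2 - 4·30747))/2 = (388 ± √27556)/2 = (388 ± 166)/2, giving x^2 = 277 or x^2 = 111. So f(x) = (x^2 - 277)(x^2 - 111) and the roots of f are ±√277, ±√111. Hence the splitting field is K = Q(√277, √111). Since 277 and 111 are distinct squarefree integers > 1, their product 30747 is not a perfect square, so √111 ∉ Q(√277). By the tower law [K:Q] = [Q(√277,√111):Q(√277)] · [Q(√277):Q] = 2 · 2 = 4.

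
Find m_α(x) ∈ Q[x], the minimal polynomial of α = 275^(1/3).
m_α(x) = x^3 - 275

α satisfies α^3 = 275, so x^3 - 275 annihilates α. By the rational root test, a rational root p/q (in lowest terms) of x^3 - 275 would satisfy p^3 = 275 q^3, forcing q = 1 and p^3 = 275; but 275 is not a perfect cube, contradiction. A monic cubic over Q with no rational root is irreducible (any nontrivial factorization would include a linear factor). Hence x^3 - 275 is the minimal polynomial of α, and in particular [Q(α):Q] = 3.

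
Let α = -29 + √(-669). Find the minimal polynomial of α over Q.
m_α(x) = x^2 + 58x + 1510

From α + 29 = √(-669), squaring gives (α + 29)^2 = -669, i.e. α^2 + 58α + 841 = -669, so α^2 + 58α + 1510 = 0. The discriminant of x^2 + 58x + 1510 is (58)^2 - 4·(1510) = 3364 - 6040 = -2676, and 4·(-669) is not a perfect square in Q since -669 is squarefree and ≠ 1. Hence x^2 + 58x + 1510 is irreducible over Q and is the minimal polynomial of α.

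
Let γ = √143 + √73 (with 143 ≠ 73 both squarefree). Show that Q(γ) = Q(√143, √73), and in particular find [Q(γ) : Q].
[Q(γ) : Q] = 4 (equivalently, Q(γ) = Q(√143, √73))

Obviously Q(γ) ⊆ Q(√143, √73), and [Q(√143, √73):Q] = 4 (since 143, 73 are distinct squarefree integers > 1 with 10439 not a perfect square). To show equality we compute the minimal polynomial of γ. From γ = √143 + √73: γ^2 = 143 + 2√(10439) + 73 = 216 + 2√(10439), so γ^2 - 216 = 2√(10439); squaring, (γ^2 - 216)^2 = 4·10439, i.e. γ^4 - 432γ^2 + 46656 - 41756 = 0, i.e. γ^4 - 432γ^2 + 4900 = 0. So γ is a root of x^4 - 432x^2 + 4900. This polynomial is irreducible over Q: it has no rational root (each ±√143 ± √73 is irrational), and any factorization into two quadratics over Q would force √(10439) ∈ Q (pairing opposite roots) or √143, √73 ∈ Q (other pairings), all impossible. Hence [Q(γ):Q] = 4 = [Q(√143, √73):Q], so Q(γ) = Q(√143, √73).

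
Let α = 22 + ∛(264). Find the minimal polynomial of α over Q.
m_α(x) = x^3 - 66x^2 + 1452x - 10912

Set β = α - 22 = ∛(264), so β^3 = 264. Then (α - 22)^3 - 264 = 0, i.e. α is a root of g(x) = (x - 22)^3 - 264 = x^3 - 66x^2 + 1452x - 10912. Since g(x) = h(x - 22) where h(x) = x^3 - 264, and h is irreducible over Q (because 264 is not a perfect cube, so h has no rational root, and a monic cubic with no rational root is irreducible), g is also irreducible (irreducibility is preserved under the substitution x → x - 22). Hence m_α(x) = x^3 - 66x^2 + 1452x - 10912.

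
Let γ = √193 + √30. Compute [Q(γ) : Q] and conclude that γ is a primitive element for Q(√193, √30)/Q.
[Q(γ) : Q] = 4 (equivalently, Q(γ) = Q(√193, √30))

Obviously Q(γ) ⊆ Q(√193, √30), and [Q(√193, √30):Q] = 4 (since 193, 30 are distinct squarefree integers > 1 with 5790 not a perfect square). To show equality we compute the minimal polynomial of γ. From γ = √193 + √30: γ^2 = 193 + 2√(5790) + 30 = 223 + 2√(5790), so γ^2 - 223 = 2√(5790); squaring, (γ^2 - 223)^2 = 4·5790, i.e. γ^4 - 446γ^2 + 49729 - 23160 = 0, i.e. γ^4 - 446γ^2 + 26569 = 0. So γ is a root of x^4 - 446x^2 + 26569. This polynomial is irreducible over Q: it has no rational root (each ±√193 ± √30 is irrational), and any factorization into two quadratics over Q would force √(5790) ∈ Q (pairing opposite roots) or √193, √30 ∈ Q (other pairings), all impossible. Hence [Q(γ):Q] = 4 = [Q(√193, √30):Q], so Q(γ) = Q(√193, √30).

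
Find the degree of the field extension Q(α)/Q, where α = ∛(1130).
[Q(α):Q] = 3

The minimal polynomial of α is x^3 - 1130, irreducible over Q since 1130 is not a perfect cube (so x^3 - 1130 has no rational root). Hence [Q(α):Q] = deg(m_α) = 3.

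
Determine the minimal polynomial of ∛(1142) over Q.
m_α(x) = x^3 - 1142

α satisfies α^3 = 1142, so x^3 - 1142 annihilates α. By the rational root test, a rational root p/q (in lowest terms) of x^3 - 1142 would satisfy p^3 = 1142 q^3, forcing q = 1 and p^3 = 1142; but 1142 is not a perfect cube, contradiction. A monic cubic over Q with no rational root is irreducible (any nontrivial factorization would include a linear factor). Hence x^3 - 1142 is the minimal polynomial of α, and in particular [Q(α):Q] = 3.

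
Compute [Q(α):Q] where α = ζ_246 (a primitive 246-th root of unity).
[Q(α):Q] = 80

The minimal polynomial of ζ_246 over Q is the 246-th cyclotomic polynomial Φ_246(x), which is irreducible over Q and has degree φ(246) = 80. Hence [Q(α):Q] = φ(246) = 80.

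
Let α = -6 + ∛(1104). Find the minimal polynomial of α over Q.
m_α(x) = x^3 + 18x^2 + 108x - 888

Set β = α + 6 = ∛(1104), so β^3 = 1104. Then (α + 6)^3 - 1104 = 0, i.e. α is a root of g(x) = (x + 6)^3 - 1104 = x^3 + 18x^2 + 108x - 888. Since g(x) = h(x + 6) where h(x) = x^3 - 1104, and h is irreducible over Q (because 1104 is not a perfect cube, so h has no rational root, and a monic cubic with no rational root is irreducible), g is also irreducible (irreducibility is preserved under the substitution x → x + 6). Hence m_α(x) = x^3 + 18x^2 + 108x - 888.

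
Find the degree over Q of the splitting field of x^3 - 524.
[K : Q] = 6

The roots of x^3 - 524 are ∛524, ω∛524, ω^2∛524 where ω = e^(2πi/3) is a primitive cube root of unity, so K = Q(∛524, ω). Now [Q(∛524):Q] = 3 (since 524 is not a perfect cube, x^3 - 524 is irreducible) and [Q(ω):Q] = 2. Both 2 and 3 divide [K:Q], and [K:Q] ≤ 3·2 = 6, so [K:Q] = 6. (Equivalently: Q(∛524) ⊂ R but ω ∉ R, so [K : Q(∛524)] = 2.)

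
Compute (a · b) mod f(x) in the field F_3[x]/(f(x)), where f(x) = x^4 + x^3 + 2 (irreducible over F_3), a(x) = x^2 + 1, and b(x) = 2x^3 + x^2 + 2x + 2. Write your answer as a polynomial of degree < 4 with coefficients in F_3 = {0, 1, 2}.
a · b ≡ 2x^3 + x + 1 (mod f(x))

Multiply in F_3[x]: a(x)·b(x) = (x^2 + 1)·(2x^3 + x^2 + 2x + 2) = 2x^5 + x^4 + x^3 + 2x + 2. This has degree ≥ 4, so divide by f(x) over F_3: 2x^5 + x^4 + x^3 + 2x + 2 = (2x + 2)·(x^4 + x^3 + 2) + (2x^3 + x + 1). Hence a·b ≡ 2x^3 + x + 1 (mod f). (F_3[x]/(f) is a field with 3^4 = 81 elements since f is irreducible of degree 4.)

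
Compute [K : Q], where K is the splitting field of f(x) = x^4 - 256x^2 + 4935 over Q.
[K : Q] = 4

Solving the quadratic in x^2: x^2 = (256 ± √(256^2 - 4·4935))/2 = (256 ± √45796)/2 = (256 ± 214)/2, giving x^2 = 235 or x^2 = 21. So f(x) = (x^2 - 235)(x^2 - 21) and the roots of f are ±√235, ±√21. Hence the splitting field is K = Q(√235, √21). Since 235 and 21 are distinct squarefree integers > 1, their product 4935 is not a perfect square, so √21 ∉ Q(√235). By the tower law [K:Q] = [Q(√235,√21):Q(√235)] · [Q(√235):Q] = 2 · 2 = 4.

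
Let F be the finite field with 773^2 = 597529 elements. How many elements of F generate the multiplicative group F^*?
There are φ(597528) = 193536 primitive elements

F_q^* is cyclic of order q - 1 = 597528. A cyclic group of order m has exactly φ(m) generators. Here m = 597528 = 2^3 · 3^2 · 43 · 193, so the number of primitive elements is φ(597528) = 193536.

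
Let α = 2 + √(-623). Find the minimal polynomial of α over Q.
m_α(x) = x^2 - 4x + 627

From α - 2 = √(-623), squaring gives (α - 2)^2 = -623, i.e. α^2 - 4α + 4 = -623, so α^2 - 4α + 627 = 0. The discriminant of x^2 - 4x + 627 is (-4)^2 - 4·(627) = 16 - 2508 = -2492, and 4·(-623) is not a perfect square in Q since -623 is squarefree and ≠ 1. Hence x^2 - 4x + 627 is irreducible over Q and is the minimal polynomial of α.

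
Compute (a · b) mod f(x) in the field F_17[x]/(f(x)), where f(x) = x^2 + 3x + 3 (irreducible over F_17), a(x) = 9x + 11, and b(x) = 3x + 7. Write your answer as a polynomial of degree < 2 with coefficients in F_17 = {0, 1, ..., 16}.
a · b ≡ 15x + 13 (mod f(x))

Multiply in F_17[x]: a(x)·b(x) = (9x + 11)·(3x + 7) = 10x^2 + 11x + 9. This has degree ≥ 2, so divide by f(x) over F_17: 10x^2 + 11x + 9 = (10)·(x^2 + 3x + 3) + (15x + 13). Hence a·b ≡ 15x + 13 (mod f). (F_17[x]/(f) is a field with 17^2 = 289 elements since f is irreducible of degree 2.)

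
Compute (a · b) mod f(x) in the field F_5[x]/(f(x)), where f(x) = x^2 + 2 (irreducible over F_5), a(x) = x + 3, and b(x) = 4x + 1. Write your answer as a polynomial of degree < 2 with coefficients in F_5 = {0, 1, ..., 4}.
a · b ≡ 3x (mod f(x))

Multiply in F_5[x]: a(x)·b(x) = (x + 3)·(4x + 1) = 4x^2 + 3x + 3. This has degree ≥ 2, so divide by f(x) over F_5: 4x^2 + 3x + 3 = (4)·(x^2 + 2) + (3x). Hence a·b ≡ 3x (mod f). (F_5[x]/(f) is a field with 5^2 = 25 elements since f is irreducible of degree 2.)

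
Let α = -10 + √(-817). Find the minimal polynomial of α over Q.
m_α(x) = x^2 + 20x + 917

From α + 10 = √(-817), squaring gives (α + 10)^2 = -817, i.e. α^2 + 20α + 100 = -817, so α^2 + 20α + 917 = 0. The discriminant of x^2 + 20x + 917 is (20)^2 - 4·(917) = 400 - 3668 = -3268, and 4·(-817) is not a perfect square in Q since -817 is squarefree and ≠ 1. Hence x^2 + 20x + 917 is irreducible over Q and is the minimal polynomial of α.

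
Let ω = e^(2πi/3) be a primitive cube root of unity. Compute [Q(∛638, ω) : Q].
[Q(∛638, ω) : Q] = 6

[Q(∛638):Q] = 3 (min poly x^3 - 638, irreducible since 638 is not a perfect cube). [Q(ω):Q] = 2 (min poly x^2 + x + 1). Since Q(∛638) ⊂ R and ω ∉ R, we have ω ∉ Q(∛638), so x^2 + x + 1 remains irreducible over Q(∛638) and [Q(∛638, ω) : Q(∛638)] = 2. By the tower law, [Q(∛638, ω) : Q] = 3 · 2 = 6. (In fact Q(∛638, ω) is the splitting field of x^3 - 638 over Q.)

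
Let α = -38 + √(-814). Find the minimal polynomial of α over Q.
m_α(x) = x^2 + 76x + 2258

From α + 38 = √(-814), squaring gives (α + 38)^2 = -814, i.e. α^2 + 76α + 1444 = -814, so α^2 + 76α + 2258 = 0. The discriminant of x^2 + 76x + 2258 is (76)^2 - 4·(2258) = 5776 - 9032 = -3256, and 4·(-814) is not a perfect square in Q since -814 is squarefree and ≠ 1. Hence x^2 + 76x + 2258 is irreducible over Q and is the minimal polynomial of α.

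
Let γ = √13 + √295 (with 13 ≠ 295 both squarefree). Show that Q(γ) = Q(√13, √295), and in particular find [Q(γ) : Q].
[Q(γ) : Q] = 4 (equivalently, Q(γ) = Q(√13, √295))

Obviously Q(γ) ⊆ Q(√13, √295), and [Q(√13, √295):Q] = 4 (since 13, 295 are distinct squarefree integers > 1 with 3835 not a perfect square). To show equality we compute the minimal polynomial of γ. From γ = √13 + √295: γ^2 = 13 + 2√(3835) + 295 = 308 + 2√(3835), so γ^2 - 308 = 2√(3835); squaring, (γ^2 - 308)^2 = 4·3835, i.e. γ^4 - 616γ^2 + 94864 - 15340 = 0, i.e. γ^4 - 616γ^2 + 79524 = 0. So γ is a root of x^4 - 616x^2 + 79524. This polynomial is irreducible over Q: it has no rational root (each ±√13 ± √295 is irrational), and any factorization into two quadratics over Q would force √(3835) ∈ Q (pairing opposite roots) or √13, √295 ∈ Q (other pairings), all impossible. Hence [Q(γ):Q] = 4 = [Q(√13, √295):Q], so Q(γ) = Q(√13, √295).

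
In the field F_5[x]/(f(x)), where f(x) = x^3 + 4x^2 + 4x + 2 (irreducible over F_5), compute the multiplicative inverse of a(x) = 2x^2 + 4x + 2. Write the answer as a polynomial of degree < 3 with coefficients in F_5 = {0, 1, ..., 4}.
a(x)^(-1) ≡ 2x^2 + 3x + 1 (mod f(x))

Since f is irreducible over F_5, F_5[x]/(f) is a field and a(x) ≠ 0 has an inverse. Apply the extended Euclidean algorithm to f(x) and a(x) in F_5[x]: f(x) = (3x + 1)·a(x) + (4x);  a(x) = (3x + 1)·(4x) + (2). The last nonzero remainder is the constant 2 = gcd(f, a) in F_5. Back-substituting through the division chain expresses 2 = s(x)·a(x) + t(x)·f(x) with s(x) ≡ 4x^2 + x + 2 (mod f), so (4x^2 + x + 2)·a(x) ≡ 2 (mod f). Multiplying by 2^(-1) ≡ 3 in F_5 gives a(x)^(-1) ≡ 3·(4x^2 + x + 2) ≡ 2x^2 + 3x + 1 (mod f). Check: (2x^2 + 4x + 2)·(2x^2 + 3x + 1) = 4x^4 + 4x^3 + 3x^2 + 2 ≡ 1 (mod x^3 + 4x^2 + 4x + 2).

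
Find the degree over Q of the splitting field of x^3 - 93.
[K : Q] = 6

The roots of x^3 - 93 are ∛93, ω∛93, ω^2∛93 where ω = e^(2πi/3) is a primitive cube root of unity, so K = Q(∛93, ω). Now [Q(∛93):Q] = 3 (since 93 is not a perfect cube, x^3 - 93 is irreducible) and [Q(ω):Q] = 2. Both 2 and 3 divide [K:Q], and [K:Q] ≤ 3·2 = 6, so [K:Q] = 6. (Equivalently: Q(∛93) ⊂ R but ω ∉ R, so [K : Q(∛93)] = 2.)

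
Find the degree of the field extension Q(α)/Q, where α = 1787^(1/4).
[Q(α):Q] = 4

α is a root of x^4 - 1787. By Eisenstein's criterion at the prime p = 1787 (which divides the constant term 1787 but p^2 = 3193369 does not, since 1787 is squarefree), x^4 - 1787 is irreducible over Q. Hence [Q(α):Q] = 4.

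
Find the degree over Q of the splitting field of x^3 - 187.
[K : Q] = 6

The roots of x^3 - 187 are ∛187, ω∛187, ω^2∛187 where ω = e^(2πi/3) is a primitive cube root of unity, so K = Q(∛187, ω). Now [Q(∛187):Q] = 3 (since 187 is not a perfect cube, x^3 - 187 is irreducible) and [Q(ω):Q] = 2. Both 2 and 3 divide [K:Q], and [K:Q] ≤ 3·2 = 6, so [K:Q] = 6. (Equivalently: Q(∛187) ⊂ R but ω ∉ R, so [K : Q(∛187)] = 2.)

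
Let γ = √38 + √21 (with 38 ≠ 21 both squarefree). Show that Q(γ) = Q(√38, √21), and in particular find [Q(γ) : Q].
[Q(γ) : Q] = 4 (equivalently, Q(γ) = Q(√38, √21))

Obviously Q(γ) ⊆ Q(√38, √21), and [Q(√38, √21):Q] = 4 (since 38, 21 are distinct squarefree integers > 1 with 798 not a perfect square). To show equality we compute the minimal polynomial of γ. From γ = √38 + √21: γ^2 = 38 + 2√(798) + 21 = 59 + 2√(798), so γ^2 - 59 = 2√(798); squaring, (γ^2 - 59)^2 = 4·798, i.e. γ^4 - 118γ^2 + 3481 - 3192 = 0, i.e. γ^4 - 118γ^2 + 289 = 0. So γ is a root of x^4 - 118x^2 + 289. This polynomial is irreducible over Q: it has no rational root (each ±√38 ± √21 is irrational), and any factorization into two quadratics over Q would force √(798) ∈ Q (pairing opposite roots) or √38, √21 ∈ Q (other pairings), all impossible. Hence [Q(γ):Q] = 4 = [Q(√38, √21):Q], so Q(γ) = Q(√38, √21).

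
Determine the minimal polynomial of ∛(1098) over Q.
m_α(x) = x^3 - 1098

α satisfies α^3 = 1098, so x^3 - 1098 annihilates α. By the rational root test, a rational root p/q (in lowest terms) of x^3 - 1098 would satisfy p^3 = 1098 q^3, forcing q = 1 and p^3 = 1098; but 1098 is not a perfect cube, contradiction. A monic cubic over Q with no rational root is irreducible (any nontrivial factorization would include a linear factor). Hence x^3 - 1098 is the minimal polynomial of α, and in particular [Q(α):Q] = 3.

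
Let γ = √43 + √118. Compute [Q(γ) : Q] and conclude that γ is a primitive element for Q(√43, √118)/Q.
[Q(γ) : Q] = 4 (equivalently, Q(γ) = Q(√43, √118))

Obviously Q(γ) ⊆ Q(√43, √118), and [Q(√43, √118):Q] = 4 (since 43, 118 are distinct squarefree integers > 1 with 5074 not a perfect square). To show equality we compute the minimal polynomial of γ. From γ = √43 + √118: γ^2 = 43 + 2√(5074) + 118 = 161 + 2√(5074), so γ^2 - 161 = 2√(5074); squaring, (γ^2 - 161)^2 = 4·5074, i.e. γ^4 - 322γ^2 + 25921 - 20296 = 0, i.e. γ^4 - 322γ^2 + 5625 = 0. So γ is a root of x^4 - 322x^2 + 5625. This polynomial is irreducible over Q: it has no rational root (each ±√43 ± √118 is irrational), and any factorization into two quadratics over Q would force √(5074) ∈ Q (pairing opposite roots) or √43, √118 ∈ Q (other pairings), all impossible. Hence [Q(γ):Q] = 4 = [Q(√43, √118):Q], so Q(γ) = Q(√43, √118).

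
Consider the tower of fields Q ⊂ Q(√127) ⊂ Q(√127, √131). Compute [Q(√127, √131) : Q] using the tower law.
[Q(√127, √131) : Q] = 4

[Q(√127):Q] = 2 (min poly x^2 - 127, irreducible since 127 is squarefree > 1). For the top step, suppose √131 ∈ Q(√127), say √131 = c + d√127 with c, d ∈ Q. Squaring: 131 = c^2 + 127d^2 + 2cd√127. Since √127 ∉ Q this forces 2cd = 0. If d = 0 then √131 = c ∈ Q, contradicting 131 squarefree > 1. If c = 0 then 131 = 127d^2, so 127·131 = (127d)^2 is a perfect square in Q — but 127·131 = 16637 is not a perfect square (since 127 and 131 are distinct squarefree integers). Contradiction. Hence √131 ∉ Q(√127), so x^2 - 131 stays irreducible over Q(√127) and [Q(√127, √131) : Q(√127)] = 2. By the tower law, [Q(√127, √131) : Q] = 2 · 2 = 4.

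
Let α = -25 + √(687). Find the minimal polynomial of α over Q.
m_α(x) = x^2 + 50x - 62

From α + 25 = √(687), squaring gives (α + 25)^2 = 687, i.e. α^2 + 50α + 625 = 687, so α^2 + 50α - 62 = 0. The discriminant of x^2 + 50x - 62 is (50)^2 - 4·(-62) = 2500 + 248 = 2748, and 4·(687) is not a perfect square in Q since 687 is squarefree and ≠ 1. Hence x^2 + 50x - 62 is irreducible over Q and is the minimal polynomial of α.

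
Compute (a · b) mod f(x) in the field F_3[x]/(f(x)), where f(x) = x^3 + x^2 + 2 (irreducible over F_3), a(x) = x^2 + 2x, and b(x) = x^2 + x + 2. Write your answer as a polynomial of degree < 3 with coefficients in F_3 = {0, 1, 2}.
a · b ≡ 2x^2 + 2x + 2 (mod f(x))

Multiply in F_3[x]: a(x)·b(x) = (x^2 + 2x)·(x^2 + x + 2) = x^4 + x^2 + x. This has degree ≥ 3, so divide by f(x) over F_3: x^4 + x^2 + x = (x + 2)·(x^3 + x^2 + 2) + (2x^2 + 2x + 2). Hence a·b ≡ 2x^2 + 2x + 2 (mod f). (F_3[x]/(f) is a field with 3^3 = 27 elements since f is irreducible of degree 3.)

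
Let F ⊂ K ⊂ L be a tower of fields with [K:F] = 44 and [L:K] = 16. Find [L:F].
[L:F] = 704

The tower law says that for any tower of field extensions F ⊂ K ⊂ L with finite degrees, [L:F] = [L:K] · [K:F]. Here this gives [L:F] = 16 · 44 = 704.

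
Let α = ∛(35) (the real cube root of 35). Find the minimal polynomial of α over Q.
m_α(x) = x^3 - 35

α satisfies α^3 = 35, so x^3 - 35 annihilates α. By the rational root test, a rational root p/q (in lowest terms) of x^3 - 35 would satisfy p^3 = 35 q^3, forcing q = 1 and p^3 = 35; but 35 is not a perfect cube, contradiction. A monic cubic over Q with no rational root is irreducible (any nontrivial factorization would include a linear factor). Hence x^3 - 35 is the minimal polynomial of α, and in particular [Q(α):Q] = 3.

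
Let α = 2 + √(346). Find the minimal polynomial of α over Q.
m_α(x) = x^2 - 4x - 342

From α - 2 = √(346), squaring gives (α - 2)^2 = 346, i.e. α^2 - 4α + 4 = 346, so α^2 - 4α - 342 = 0. The discriminant of x^2 - 4x - 342 is (-4)^2 - 4·(-342) = 16 + 1368 = 1384, and 4·(346) is not a perfect square in Q since 346 is squarefree and ≠ 1. Hence x^2 - 4x - 342 is irreducible over Q and is the minimal polynomial of α.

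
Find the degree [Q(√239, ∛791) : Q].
[Q(√239, ∛791) : Q] = 6

Let L = Q(√239, ∛791). Since Q(√239) ⊂ L and [Q(√239):Q] = 2, the tower law gives 2 | [L:Q]. Likewise Q(∛791) ⊂ L with [Q(∛791):Q] = 3 (because 791 is not a perfect cube), so 3 | [L:Q]. As gcd(2,3) = 1, [L:Q] is divisible by 6. Conversely L is generated over Q by √239 and ∛791, so [L:Q] ≤ 2·3 = 6. Therefore [Q(√239, ∛791) : Q] = 6.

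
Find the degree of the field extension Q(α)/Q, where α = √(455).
[Q(α):Q] = 2

[Q(α):Q] equals the degree of the minimal polynomial of α. Here α^2 = 455 and x^2 - 455 is irreducible (d = 455 is squarefree, ≠ 1, hence not a square), so deg(m_α) = 2. Thus [Q(α):Q] = 2.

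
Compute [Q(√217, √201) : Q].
[Q(√217, √201) : Q] = 4

[Q(√217):Q] = 2 (min poly x^2 - 217, irreducible since 217 is squarefree > 1). For the top step, suppose √201 ∈ Q(√217), say √201 = c + d√217 with c, d ∈ Q. Squaring: 201 = c^2 + 217d^2 + 2cd√217. Since √217 ∉ Q this forces 2cd = 0. If d = 0 then √201 = c ∈ Q, contradicting 201 squarefree > 1. If c = 0 then 201 = 217d^2, so 217·201 = (217d)^2 is a perfect square in Q — but 217·201 = 43617 is not a perfect square (since 217 and 201 are distinct squarefree integers). Contradiction. Hence √201 ∉ Q(√217), so x^2 - 201 stays irreducible over Q(√217) and [Q(√217, √201) : Q(√217)] = 2. By the tower law, [Q(√217, √201) : Q] = 2 · 2 = 4.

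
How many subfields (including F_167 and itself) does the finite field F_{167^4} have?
F_{167^4} has 3 subfields

The subfields of F_{p^n} are exactly the fields F_{p^d} for d | n (each is the fixed field of the unique index-d subgroup of Gal(F_{p^n}/F_p) ≅ Z/nZ). The divisors of n = 4 are {1, 2, 4}, giving 3 subfields: F_{167^1}, F_{167^2}, F_{167^4}.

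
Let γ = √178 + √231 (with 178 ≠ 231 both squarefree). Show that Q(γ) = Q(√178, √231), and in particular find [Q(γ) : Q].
[Q(γ) : Q] = 4 (equivalently, Q(γ) = Q(√178, √231))

Obviously Q(γ) ⊆ Q(√178, √231), and [Q(√178, √231):Q] = 4 (since 178, 231 are distinct squarefree integers > 1 with 41118 not a perfect square). To show equality we compute the minimal polynomial of γ. From γ = √178 + √231: γ^2 = 178 + 2√(41118) + 231 = 409 + 2√(41118), so γ^2 - 409 = 2√(41118); squaring, (γ^2 - 409)^2 = 4·41118, i.e. γ^4 - 818γ^2 + 167281 - 164472 = 0, i.e. γ^4 - 818γ^2 + 2809 = 0. So γ is a root of x^4 - 818x^2 + 2809. This polynomial is irreducible over Q: it has no rational root (each ±√178 ± √231 is irrational), and any factorization into two quadratics over Q would force √(41118) ∈ Q (pairing opposite roots) or √178, √231 ∈ Q (other pairings), all impossible. Hence [Q(γ):Q] = 4 = [Q(√178, √231):Q], so Q(γ) = Q(√178, √231).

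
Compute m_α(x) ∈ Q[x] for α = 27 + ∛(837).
m_α(x) = x^3 - 81x^2 + 2187x - 20520

Set β = α - 27 = ∛(837), so β^3 = 837. Then (α - 27)^3 - 837 = 0, i.e. α is a root of g(x) = (x - 27)^3 - 837 = x^3 - 81x^2 + 2187x - 20520. Since g(x) = h(x - 27) where h(x) = x^3 - 837, and h is irreducible over Q (because 837 is not a perfect cube, so h has no rational root, and a monic cubic with no rational root is irreducible), g is also irreducible (irreducibility is preserved under the substitution x → x - 27). Hence m_α(x) = x^3 - 81x^2 + 2187x - 20520.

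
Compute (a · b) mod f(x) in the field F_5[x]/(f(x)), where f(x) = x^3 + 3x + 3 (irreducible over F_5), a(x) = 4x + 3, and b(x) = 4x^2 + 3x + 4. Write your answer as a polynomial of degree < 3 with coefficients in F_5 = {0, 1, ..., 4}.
a · b ≡ 4x^2 + 2x + 4 (mod f(x))

Multiply in F_5[x]: a(x)·b(x) = (4x + 3)·(4x^2 + 3x + 4) = x^3 + 4x^2 + 2. This has degree ≥ 3, so divide by f(x) over F_5: x^3 + 4x^2 + 2 = (1)·(x^3 + 3x + 3) + (4x^2 + 2x + 4). Hence a·b ≡ 4x^2 + 2x + 4 (mod f). (F_5[x]/(f) is a field with 5^3 = 125 elements since f is irreducible of degree 3.)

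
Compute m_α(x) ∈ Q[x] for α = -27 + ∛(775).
m_α(x) = x^3 + 81x^2 + 2187x + 18908

Set β = α + 27 = ∛(775), so β^3 = 775. Then (α + 27)^3 - 775 = 0, i.e. α is a root of g(x) = (x + 27)^3 - 775 = x^3 + 81x^2 + 2187x + 18908. Since g(x) = h(x + 27) where h(x) = x^3 - 775, and h is irreducible over Q (because 775 is not a perfect cube, so h has no rational root, and a monic cubic with no rational root is irreducible), g is also irreducible (irreducibility is preserved under the substitution x → x + 27). Hence m_α(x) = x^3 + 81x^2 + 2187x + 18908.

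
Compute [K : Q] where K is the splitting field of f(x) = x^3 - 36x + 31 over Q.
[K : Q] = 6

By the rational root test, any rational root of the monic integer polynomial f(x) = x^3 - 36x + 31 must be an integer dividing the constant term 31, i.e. one of ±{1, 31}. Evaluating: f(1) = -4, f(-1) = 66, f(31) = 28706, f(-31) = -28644; none is 0, so f has no rational root and is therefore irreducible over Q (a cubic with no linear factor over a field is irreducible). For an irreducible cubic, the Galois group is A_3 or S_3 according as the discriminant disc(f) = -4a^3 - 27b^2 = -4·(-36)^3 - 27·(31)^2 = 160677 is or is not a square in Q. Here disc(f) = 160677 is not a perfect square in Q, so the Galois group of f over Q is not contained in A_3 and must be all of S_3. The splitting field has degree |S_3| = 6 over Q, so [K : Q] = 6.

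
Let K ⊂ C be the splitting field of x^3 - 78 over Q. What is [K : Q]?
[K : Q] = 6

The roots of x^3 - 78 are ∛78, ω∛78, ω^2∛78 where ω = e^(2πi/3) is a primitive cube root of unity, so K = Q(∛78, ω). Now [Q(∛78):Q] = 3 (since 78 is not a perfect cube, x^3 - 78 is irreducible) and [Q(ω):Q] = 2. Both 2 and 3 divide [K:Q], and [K:Q] ≤ 3·2 = 6, so [K:Q] = 6. (Equivalently: Q(∛78) ⊂ R but ω ∉ R, so [K : Q(∛78)] = 2.)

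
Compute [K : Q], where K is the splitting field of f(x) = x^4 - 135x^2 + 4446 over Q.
[K : Q] = 4

Solving the quadratic in x^2: x^2 = (135 ± √(135^2 - 4·4446))/2 = (135 ± √441)/2 = (135 ± 21)/2, giving x^2 = 78 or x^2 = 57. So f(x) = (x^2 - 78)(x^2 - 57) and the roots of f are ±√78, ±√57. Hence the splitting field is K = Q(√78, √57). Since 78 and 57 are distinct squarefree integers > 1, their product 4446 is not a perfect square, so √57 ∉ Q(√78). By the tower law [K:Q] = [Q(√78,√57):Q(√78)] · [Q(√78):Q] = 2 · 2 = 4.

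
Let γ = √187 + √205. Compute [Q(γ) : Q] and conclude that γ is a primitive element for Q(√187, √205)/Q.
[Q(γ) : Q] = 4 (equivalently, Q(γ) = Q(√187, √205))

Obviously Q(γ) ⊆ Q(√187, √205), and [Q(√187, √205):Q] = 4 (since 187, 205 are distinct squarefree integers > 1 with 38335 not a perfect square). To show equality we compute the minimal polynomial of γ. From γ = √187 + √205: γ^2 = 187 + 2√(38335) + 205 = 392 + 2√(38335), so γ^2 - 392 = 2√(38335); squaring, (γ^2 - 392)^2 = 4·38335, i.e. γ^4 - 784γ^2 + 153664 - 153340 = 0, i.e. γ^4 - 784γ^2 + 324 = 0. So γ is a root of x^4 - 784x^2 + 324. This polynomial is irreducible over Q: it has no rational root (each ±√187 ± √205 is irrational), and any factorization into two quadratics over Q would force √(38335) ∈ Q (pairing opposite roots) or √187, √205 ∈ Q (other pairings), all impossible. Hence [Q(γ):Q] = 4 = [Q(√187, √205):Q], so Q(γ) = Q(√187, √205).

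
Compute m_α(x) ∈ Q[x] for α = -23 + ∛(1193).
m_α(x) = x^3 + 69x^2 + 1587x + 10974

Set β = α + 23 = ∛(1193), so β^3 = 1193. Then (α + 23)^3 - 1193 = 0, i.e. α is a root of g(x) = (x + 23)^3 - 1193 = x^3 + 69x^2 + 1587x + 10974. Since g(x) = h(x + 23) where h(x) = x^3 - 1193, and h is irreducible over Q (because 1193 is not a perfect cube, so h has no rational root, and a monic cubic with no rational root is irreducible), g is also irreducible (irreducibility is preserved under the substitution x → x + 23). Hence m_α(x) = x^3 + 69x^2 + 1587x + 10974.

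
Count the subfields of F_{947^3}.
F_{947^3} has 2 subfields

The subfields of F_{p^n} are exactly the fields F_{p^d} for d | n (each is the fixed field of the unique index-d subgroup of Gal(F_{p^n}/F_p) ≅ Z/nZ). The divisors of n = 3 are {1, 3}, giving 2 subfields: F_{947^1}, F_{947^3}.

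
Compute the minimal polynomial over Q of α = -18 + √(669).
m_α(x) = x^2 + 36x - 345

From α + 18 = √(669), squaring gives (α + 18)^2 = 669, i.e. α^2 + 36α + 324 = 669, so α^2 + 36α - 345 = 0. The discriminant of x^2 + 36x - 345 is (36)^2 - 4·(-345) = 1296 + 1380 = 2676, and 4·(669) is not a perfect square in Q since 669 is squarefree and ≠ 1. Hence x^2 + 36x - 345 is irreducible over Q and is the minimal polynomial of α.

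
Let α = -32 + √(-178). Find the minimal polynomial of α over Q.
m_α(x) = x^2 + 64x + 1202

From α + 32 = √(-178), squaring gives (α + 32)^2 = -178, i.e. α^2 + 64α + 1024 = -178, so α^2 + 64α + 1202 = 0. The discriminant of x^2 + 64x + 1202 is (64)^2 - 4·(1202) = 4096 - 4808 = -712, and 4·(-178) is not a perfect square in Q since -178 is squarefree and ≠ 1. Hence x^2 + 64x + 1202 is irreducible over Q and is the minimal polynomial of α.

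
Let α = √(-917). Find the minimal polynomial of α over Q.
m_α(x) = x^2 + 917

α satisfies α^2 + 917 = 0, so x^2 + 917 annihilates α. Since d = -917 is squarefree and ≠ 1, it is not a perfect square in Q, so x^2 + 917 has no rational root and is therefore irreducible over Q (a degree-2 polynomial over a field is irreducible iff it has no root). Hence m_α(x) = x^2 + 917.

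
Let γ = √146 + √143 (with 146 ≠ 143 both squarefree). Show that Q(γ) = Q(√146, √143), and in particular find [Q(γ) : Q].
[Q(γ) : Q] = 4 (equivalently, Q(γ) = Q(√146, √143))

Obviously Q(γ) ⊆ Q(√146, √143), and [Q(√146, √143):Q] = 4 (since 146, 143 are distinct squarefree integers > 1 with 20878 not a perfect square). To show equality we compute the minimal polynomial of γ. From γ = √146 + √143: γ^2 = 146 + 2√(20878) + 143 = 289 + 2√(20878), so γ^2 - 289 = 2√(20878); squaring, (γ^2 - 289)^2 = 4·20878, i.e. γ^4 - 578γ^2 + 83521 - 83512 = 0, i.e. γ^4 - 578γ^2 + 9 = 0. So γ is a root of x^4 - 578x^2 + 9. This polynomial is irreducible over Q: it has no rational root (each ±√146 ± √143 is irrational), and any factorization into two quadratics over Q would force √(20878) ∈ Q (pairing opposite roots) or √146, √143 ∈ Q (other pairings), all impossible. Hence [Q(γ):Q] = 4 = [Q(√146, √143):Q], so Q(γ) = Q(√146, √143).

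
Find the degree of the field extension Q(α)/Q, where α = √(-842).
[Q(α):Q] = 2

[Q(α):Q] equals the degree of the minimal polynomial of α. Here α^2 = -842 and x^2 + 842 is irreducible (d = -842 is squarefree, ≠ 1, hence not a square), so deg(m_α) = 2. Thus [Q(α):Q] = 2.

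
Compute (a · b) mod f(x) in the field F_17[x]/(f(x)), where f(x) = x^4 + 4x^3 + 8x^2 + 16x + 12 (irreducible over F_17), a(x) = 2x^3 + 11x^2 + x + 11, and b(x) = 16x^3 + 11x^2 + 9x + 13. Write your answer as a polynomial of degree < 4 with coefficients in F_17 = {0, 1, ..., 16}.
a · b ≡ 16x^3 + 15x^2 + 13x + 6 (mod f(x))

Multiply in F_17[x]: a(x)·b(x) = (2x^3 + 11x^2 + x + 11)·(16x^3 + 11x^2 + 9x + 13) = 15x^6 + 11x^5 + 2x^4 + 6x^3 + x^2 + 10x + 7. This has degree ≥ 4, so divide by f(x) over F_17: 15x^6 + 11x^5 + 2x^4 + 6x^3 + x^2 + 10x + 7 = (15x^2 + 2x + 10)·(x^4 + 4x^3 + 8x^2 + 16x + 12) + (16x^3 + 15x^2 + 13x + 6). Hence a·b ≡ 16x^3 + 15x^2 + 13x + 6 (mod f). (F_17[x]/(f) is a field with 17^4 = 83521 elements since f is irreducible of degree 4.)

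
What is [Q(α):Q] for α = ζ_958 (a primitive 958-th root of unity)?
[Q(α):Q] = 478

The minimal polynomial of ζ_958 over Q is the 958-th cyclotomic polynomial Φ_958(x), which is irreducible over Q and has degree φ(958) = 478. Hence [Q(α):Q] = φ(958) = 478.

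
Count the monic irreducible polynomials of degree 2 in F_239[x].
There are 28441 monic irreducible polynomials of degree 2 over F_239

Each element of F_{239^2} that lies in no proper subfield is a root of exactly one monic irreducible of degree 2 over F_239, and each such polynomial has 2 distinct roots in F_{239^2}. By Möbius inversion the count is N_239(2) = (1/2) Σ_{d|2} μ(2/d) · 239^d = (1/2)(μ(2)·239^1 + μ(1)·239^2) = 56882/2 = 28441.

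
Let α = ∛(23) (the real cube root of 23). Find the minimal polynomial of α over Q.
m_α(x) = x^3 - 23

α satisfies α^3 = 23, so x^3 - 23 annihilates α. By the rational root test, a rational root p/q (in lowest terms) of x^3 - 23 would satisfy p^3 = 23 q^3, forcing q = 1 and p^3 = 23; but 23 is not a perfect cube, contradiction. A monic cubic over Q with no rational root is irreducible (any nontrivial factorization would include a linear factor). Hence x^3 - 23 is the minimal polynomial of α, and in particular [Q(α):Q] = 3.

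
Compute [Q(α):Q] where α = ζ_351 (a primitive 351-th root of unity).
[Q(α):Q] = 216

The minimal polynomial of ζ_351 over Q is the 351-th cyclotomic polynomial Φ_351(x), which is irreducible over Q and has degree φ(351) = 216. Hence [Q(α):Q] = φ(351) = 216.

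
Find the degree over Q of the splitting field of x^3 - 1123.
[K : Q] = 6

The roots of x^3 - 1123 are ∛1123, ω∛1123, ω^2∛1123 where ω = e^(2πi/3) is a primitive cube root of unity, so K = Q(∛1123, ω). Now [Q(∛1123):Q] = 3 (since 1123 is not a perfect cube, x^3 - 1123 is irreducible) and [Q(ω):Q] = 2. Both 2 and 3 divide [K:Q], and [K:Q] ≤ 3·2 = 6, so [K:Q] = 6. (Equivalently: Q(∛1123) ⊂ R but ω ∉ R, so [K : Q(∛1123)] = 2.)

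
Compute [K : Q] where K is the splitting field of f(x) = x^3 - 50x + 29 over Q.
[K : Q] = 6

By the rational root test, any rational root of the monic integer polynomial f(x) = x^3 - 50x + 29 must be an integer dividing the constant term 29, i.e. one of ±{1, 29}. Evaluating: f(1) = -20, f(-1) = 78, f(29) = 22968, f(-29) = -22910; none is 0, so f has no rational root and is therefore irreducible over Q (a cubic with no linear factor over a field is irreducible). For an irreducible cubic, the Galois group is A_3 or S_3 according as the discriminant disc(f) = -4a^3 - 27b^2 = -4·(-50)^3 - 27·(29)^2 = 477293 is or is not a square in Q. Here disc(f) = 477293 is not a perfect square in Q, so the Galois group of f over Q is not contained in A_3 and must be all of S_3. The splitting field has degree |S_3| = 6 over Q, so [K : Q] = 6.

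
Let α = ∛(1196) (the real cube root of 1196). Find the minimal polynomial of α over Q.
m_α(x) = x^3 - 1196

α satisfies α^3 = 1196, so x^3 - 1196 annihilates α. By the rational root test, a rational root p/q (in lowest terms) of x^3 - 1196 would satisfy p^3 = 1196 q^3, forcing q = 1 and p^3 = 1196; but 1196 is not a perfect cube, contradiction. A monic cubic over Q with no rational root is irreducible (any nontrivial factorization would include a linear factor). Hence x^3 - 1196 is the minimal polynomial of α, and in particular [Q(α):Q] = 3.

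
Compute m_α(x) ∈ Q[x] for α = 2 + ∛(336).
m_α(x) = x^3 - 6x^2 + 12x - 344

Set β = α - 2 = ∛(336), so β^3 = 336. Then (α - 2)^3 - 336 = 0, i.e. α is a root of g(x) = (x - 2)^3 - 336 = x^3 - 6x^2 + 12x - 344. Since g(x) = h(x - 2) where h(x) = x^3 - 336, and h is irreducible over Q (because 336 is not a perfect cube, so h has no rational root, and a monic cubic with no rational root is irreducible), g is also irreducible (irreducibility is preserved under the substitution x → x - 2). Hence m_α(x) = x^3 - 6x^2 + 12x - 344.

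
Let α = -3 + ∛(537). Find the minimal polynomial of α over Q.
m_α(x) = x^3 + 9x^2 + 27x - 510

Set β = α + 3 = ∛(537), so β^3 = 537. Then (α + 3)^3 - 537 = 0, i.e. α is a root of g(x) = (x + 3)^3 - 537 = x^3 + 9x^2 + 27x - 510. Since g(x) = h(x + 3) where h(x) = x^3 - 537, and h is irreducible over Q (because 537 is not a perfect cube, so h has no rational root, and a monic cubic with no rational root is irreducible), g is also irreducible (irreducibility is preserved under the substitution x → x + 3). Hence m_α(x) = x^3 + 9x^2 + 27x - 510.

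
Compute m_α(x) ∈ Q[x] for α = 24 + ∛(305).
m_α(x) = x^3 - 72x^2 + 1728x - 14129

Set β = α - 24 = ∛(305), so β^3 = 305. Then (α - 24)^3 - 305 = 0, i.e. α is a root of g(x) = (x - 24)^3 - 305 = x^3 - 72x^2 + 1728x - 14129. Since g(x) = h(x - 24) where h(x) = x^3 - 305, and h is irreducible over Q (because 305 is not a perfect cube, so h has no rational root, and a monic cubic with no rational root is irreducible), g is also irreducible (irreducibility is preserved under the substitution x → x - 24). Hence m_α(x) = x^3 - 72x^2 + 1728x - 14129.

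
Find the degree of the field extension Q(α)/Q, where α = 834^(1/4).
[Q(α):Q] = 4

α is a root of x^4 - 834. By Eisenstein's criterion at the prime p = 2 (which divides the constant term 834 but p^2 = 4 does not, since 834 is squarefree), x^4 - 834 is irreducible over Q. Hence [Q(α):Q] = 4.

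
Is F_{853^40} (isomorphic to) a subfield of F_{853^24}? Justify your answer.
No: F_{853^40} is not a subfield of F_{853^24}

F_{p^m} embeds in F_{p^n} iff m | n. Here 40 ∤ 24 (since 24 = 0·40 + 24 with remainder 24 ≠ 0), so F_{853^40} is not a subfield of F_{853^24}. Equivalently: if it were, the tower law would give 40 = [F_{853^40}:F_853] dividing [F_{853^24}:F_853] = 24, contradiction.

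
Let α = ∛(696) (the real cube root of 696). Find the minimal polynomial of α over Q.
m_α(x) = x^3 - 696

α satisfies α^3 = 696, so x^3 - 696 annihilates α. By the rational root test, a rational root p/q (in lowest terms) of x^3 - 696 would satisfy p^3 = 696 q^3, forcing q = 1 and p^3 = 696; but 696 is not a perfect cube, contradiction. A monic cubic over Q with no rational root is irreducible (any nontrivial factorization would include a linear factor). Hence x^3 - 696 is the minimal polynomial of α, and in particular [Q(α):Q] = 3.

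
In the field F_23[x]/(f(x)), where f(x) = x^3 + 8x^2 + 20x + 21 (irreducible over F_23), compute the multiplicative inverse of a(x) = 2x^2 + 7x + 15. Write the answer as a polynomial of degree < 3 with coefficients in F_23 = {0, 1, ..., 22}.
a(x)^(-1) ≡ 16x^2 + 21x + 6 (mod f(x))

Since f is irreducible over F_23, F_23[x]/(f) is a field and a(x) ≠ 0 has an inverse. Apply the extended Euclidean algorithm to f(x) and a(x) in F_23[x]: f(x) = (12x + 8)·a(x) + (14x + 16);  a(x) = (10x + 17)·(14x + 16) + (19). The last nonzero remainder is the constant 19 = gcd(f, a) in F_23. Back-substituting through the division chain expresses 19 = s(x)·a(x) + t(x)·f(x) with s(x) ≡ 5x^2 + 8x + 22 (mod f), so (5x^2 + 8x + 22)·a(x) ≡ 19 (mod f). Multiplying by 19^(-1) ≡ 17 in F_23 gives a(x)^(-1) ≡ 17·(5x^2 + 8x + 22) ≡ 16x^2 + 21x + 6 (mod f). Check: (2x^2 + 7x + 15)·(16x^2 + 21x + 6) = 9x^4 + 16x^3 + 8x^2 + 12x + 21 ≡ 1 (mod x^3 + 8x^2 + 20x + 21).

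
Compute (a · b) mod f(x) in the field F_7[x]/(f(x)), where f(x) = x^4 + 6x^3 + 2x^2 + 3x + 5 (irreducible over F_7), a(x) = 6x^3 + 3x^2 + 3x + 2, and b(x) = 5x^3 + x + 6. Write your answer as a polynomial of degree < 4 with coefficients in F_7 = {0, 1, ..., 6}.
a · b ≡ x^3 + 4x^2 + x + 3 (mod f(x))

Multiply in F_7[x]: a(x)·b(x) = (6x^3 + 3x^2 + 3x + 2)·(5x^3 + x + 6) = 2x^6 + x^5 + 6x + 5. This has degree ≥ 4, so divide by f(x) over F_7: 2x^6 + x^5 + 6x + 5 = (2x^2 + 3x + 6)·(x^4 + 6x^3 + 2x^2 + 3x + 5) + (x^3 + 4x^2 + x + 3). Hence a·b ≡ x^3 + 4x^2 + x + 3 (mod f). (F_7[x]/(f) is a field with 7^4 = 2401 elements since f is irreducible of degree 4.)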